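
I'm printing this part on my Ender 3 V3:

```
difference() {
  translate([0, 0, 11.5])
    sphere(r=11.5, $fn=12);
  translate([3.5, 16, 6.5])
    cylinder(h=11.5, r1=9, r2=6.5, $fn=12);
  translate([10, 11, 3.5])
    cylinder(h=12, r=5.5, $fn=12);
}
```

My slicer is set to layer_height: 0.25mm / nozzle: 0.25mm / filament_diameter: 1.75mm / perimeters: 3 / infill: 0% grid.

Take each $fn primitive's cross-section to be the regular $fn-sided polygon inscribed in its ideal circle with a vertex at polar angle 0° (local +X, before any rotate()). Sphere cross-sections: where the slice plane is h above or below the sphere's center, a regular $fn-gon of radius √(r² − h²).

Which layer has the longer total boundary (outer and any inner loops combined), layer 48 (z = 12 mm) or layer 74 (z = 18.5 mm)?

layer 48 (z = 12 mm)

Layer 48 (z = 12): the r=11.5 sphere contributes a regular 12-gon of circumradius √(11.5²−0.5²) = 11.489 (perimeter = 2·12·11.489·sin(180°/12) = 71.37 mm); the cone at (3.5, 16) (r1=9→r2=6.5) has section circumradius 7.804 here — a regular 12-gon (perimeter = 2·12·7.804·sin(180°/12) = 48.48 mm); the r=5.5 cylinder at (10, 11) gives a regular 12-gon of circumradius 5.5 (constant along its height) (perimeter = 2·12·5.500·sin(180°/12) = 34.16 mm); Subtracting the remaining from the first: starting from the r=11.5 sphere, the cone at (3.5, 16) partially overlaps it — only the 15.42 mm² overlap (of its 182.72 mm²) is removed, clipping the outline; the r=5.5 cylinder at (10, 11) partially overlaps it — only the 6.49 mm² overlap (of its 90.75 mm²) is removed, clipping the outline — boundary = 71.28 mm. So its perimeter = 71.28 mm. Layer 74 (z = 18.5): the sphere: section is a regular 12-gon, circumradius = √(r²−h²) = √(11.5²−7²) = 9.124 (perimeter = 2·12·9.124·sin(180°/12) = 56.68 mm); the cone at (3.5, 16) is absent (z outside [6.5, 18]); the cylinder at (10, 11) is absent (z outside [3.5, 15.5]); After the difference (first − rest): none of the subtracted shapes is present at this height, so the r=11.5 sphere is unchanged — boundary = 56.68 mm. So its perimeter = 56.68 mm. Layer 48 is larger (71.28 vs 56.68 mm).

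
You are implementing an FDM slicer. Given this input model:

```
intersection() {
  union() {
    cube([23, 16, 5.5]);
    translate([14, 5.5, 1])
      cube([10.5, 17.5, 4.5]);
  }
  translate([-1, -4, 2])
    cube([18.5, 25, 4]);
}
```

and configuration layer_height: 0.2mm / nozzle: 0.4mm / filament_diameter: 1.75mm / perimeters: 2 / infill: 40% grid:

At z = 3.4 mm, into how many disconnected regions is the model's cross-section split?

1

At z = 3.4 mm: the cube (footprint 23×16) is included at this height; the cube at (14, 5.5) (footprint 10.5×17.5) is included at this height; Combining (union): the regions partially overlap (shared area 94.50 mm²), so overlapping operands fuse into one piece — 1 connected region; the 18.5×25 cube at (-1, -4) contributes its full rectangle; After intersecting: the 18.5×25 cube at (-1, -4) partially overlaps that combined region; clipping to the common part keeps 297.50 mm² — 1 connected region. The result has 1 disconnected region.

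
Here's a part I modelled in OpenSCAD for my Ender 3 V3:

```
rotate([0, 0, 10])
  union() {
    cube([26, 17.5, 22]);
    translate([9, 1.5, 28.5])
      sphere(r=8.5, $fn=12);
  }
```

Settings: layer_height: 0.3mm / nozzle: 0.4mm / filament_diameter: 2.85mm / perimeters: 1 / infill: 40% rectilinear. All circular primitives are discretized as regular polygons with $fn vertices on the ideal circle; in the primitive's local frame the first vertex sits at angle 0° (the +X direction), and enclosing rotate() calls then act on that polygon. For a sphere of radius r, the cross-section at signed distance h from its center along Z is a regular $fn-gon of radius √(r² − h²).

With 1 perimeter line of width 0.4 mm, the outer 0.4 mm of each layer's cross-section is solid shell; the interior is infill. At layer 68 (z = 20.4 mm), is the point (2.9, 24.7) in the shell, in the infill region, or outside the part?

outside

At z = 20.4 mm: the 26×17.5 cube contributes its full rectangle; the r=8.5 sphere at (9, 1.5) slices to a regular 12-gon of circumradius 2.577 (√(r²−h²) with h=8.1 from center); Taking the union: the regions partially overlap (shared area 17.05 mm²), so overlapping operands fuse into one piece — 1 connected region; (rotated 10° about Z; rotation is an isometry so areas/perimeters/island counts are preserved). Overall, the cross-section is a single solid region. Undo the 10° rotation: the query point maps to (7.145, 23.821) in the un-rotated model frame. The nearest boundary edge runs (0.00, 17.50)→(26.00, 17.50); distance from the point to it = 6.32 mm. The point is not inside any of the regions above, so it lies outside the cross-section (6.32 mm from the nearest boundary).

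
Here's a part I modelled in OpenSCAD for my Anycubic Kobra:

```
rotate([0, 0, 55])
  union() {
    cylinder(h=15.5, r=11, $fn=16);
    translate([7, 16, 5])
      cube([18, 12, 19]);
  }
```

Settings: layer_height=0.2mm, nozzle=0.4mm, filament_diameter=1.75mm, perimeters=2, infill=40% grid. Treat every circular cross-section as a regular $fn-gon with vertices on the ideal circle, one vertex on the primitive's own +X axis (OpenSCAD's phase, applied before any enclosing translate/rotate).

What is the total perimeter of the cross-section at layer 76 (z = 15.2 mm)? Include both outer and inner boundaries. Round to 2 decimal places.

128.67 mm

At z = 15.2 mm: the r=11 cylinder contributes a regular 16-gon of circumradius 11 (perimeter = 2·16·11.000·sin(180°/16) = 68.67 mm); the cube at (7, 16) is present — its section is the full 18×12 rectangle (perimeter 60.00 mm); Combining (union): the 2 present regions are separate (no shared area or edge), so areas and boundary lengths simply add and each stays a separate island — boundary = 128.67 mm; (rotated 55° about Z; rotation is an isometry so areas/perimeters/island counts are preserved). Overall, the cross-section has 2 separate islands. Total boundary length (outer) = 128.67 mm.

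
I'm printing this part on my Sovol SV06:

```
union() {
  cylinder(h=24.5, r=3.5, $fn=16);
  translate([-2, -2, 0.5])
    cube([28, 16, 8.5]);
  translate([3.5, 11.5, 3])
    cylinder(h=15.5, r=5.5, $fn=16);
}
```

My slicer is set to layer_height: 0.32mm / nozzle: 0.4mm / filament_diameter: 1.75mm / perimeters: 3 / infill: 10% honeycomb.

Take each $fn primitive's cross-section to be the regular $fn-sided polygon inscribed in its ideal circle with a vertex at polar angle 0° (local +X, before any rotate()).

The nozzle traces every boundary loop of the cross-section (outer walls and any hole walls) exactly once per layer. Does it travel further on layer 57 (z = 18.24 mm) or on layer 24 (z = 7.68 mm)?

Layer 57 (z = 18.24): the cylinder: section is a regular 16-gon, circumradius r=3.5 (perimeter = 2·16·3.500·sin(180°/16) = 21.85 mm); the cube at (-2, -2) is not intersected at this z (z outside [0.5, 9]); the cylinder at (3.5, 11.5): section is a regular 16-gon, circumradius r=5.5 (perimeter = 2·16·5.500·sin(180°/16) = 34.34 mm); Taking the union: the 2 present regions are separate (no shared area or edge), so areas and boundary lengths simply add and each stays a separate island — boundary = 56.19 mm. So its perimeter = 56.19 mm. Layer 24 (z = 7.68): the r=3.5 cylinder gives a regular 16-gon of circumradius 3.5 (constant along its height) (perimeter = 2·16·3.500·sin(180°/16) = 21.85 mm); the 28×16 cube at (-2, -2) contributes its full rectangle (perimeter 88.00 mm); the r=5.5 cylinder at (3.5, 11.5) contributes a regular 16-gon of circumradius 5.5 (perimeter = 2·16·5.500·sin(180°/16) = 34.34 mm); Merging all regions: the regions partially overlap (shared area 98.86 mm²), so the edge portions inside another operand are dropped and the merged outline is re-measured after clipping — boundary = 92.77 mm. So its perimeter = 92.77 mm. Layer 24 is larger (92.77 vs 56.19 mm).

layer 24 (z = 7.68 mm)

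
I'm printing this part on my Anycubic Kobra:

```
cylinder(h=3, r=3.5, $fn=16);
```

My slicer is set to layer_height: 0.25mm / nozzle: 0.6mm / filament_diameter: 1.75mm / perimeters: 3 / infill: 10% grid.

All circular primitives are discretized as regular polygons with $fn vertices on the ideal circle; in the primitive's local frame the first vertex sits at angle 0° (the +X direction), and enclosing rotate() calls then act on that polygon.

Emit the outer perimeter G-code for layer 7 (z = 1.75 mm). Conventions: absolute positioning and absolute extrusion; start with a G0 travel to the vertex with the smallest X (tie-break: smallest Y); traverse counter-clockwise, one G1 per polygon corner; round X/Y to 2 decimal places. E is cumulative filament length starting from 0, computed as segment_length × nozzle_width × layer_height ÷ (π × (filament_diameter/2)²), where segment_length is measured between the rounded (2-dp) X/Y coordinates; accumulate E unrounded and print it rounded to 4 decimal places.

At z = 1.75 mm: the cylinder: section is a regular 16-gon, circumradius r=3.5. The outline is a single polygon with 16 vertices. Extrusion per mm of travel: 0.6 × 0.25 / (π × 0.875²) = 0.062363. Accumulating E over each segment gives final E = 1.3614.

G0 X-3.50 Y0.00 Z1.75
G1 X-3.23 Y-1.34 E0.0852
G1 X-2.47 Y-2.47 E0.1702
G1 X-1.34 Y-3.23 E0.2551
G1 X0.00 Y-3.50 E0.3403
G1 X1.34 Y-3.23 E0.4256
G1 X2.47 Y-2.47 E0.5105
G1 X3.23 Y-1.34 E0.5954
G1 X3.50 Y0.00 E0.6807
G1 X3.23 Y1.34 E0.7659
G1 X2.47 Y2.47 E0.8509
G1 X1.34 Y3.23 E0.9358
G1 X0.00 Y3.50 E1.0210
G1 X-1.34 Y3.23 E1.1063
G1 X-2.47 Y2.47 E1.1912
G1 X-3.23 Y1.34 E1.2761
G1 X-3.50 Y0.00 E1.3614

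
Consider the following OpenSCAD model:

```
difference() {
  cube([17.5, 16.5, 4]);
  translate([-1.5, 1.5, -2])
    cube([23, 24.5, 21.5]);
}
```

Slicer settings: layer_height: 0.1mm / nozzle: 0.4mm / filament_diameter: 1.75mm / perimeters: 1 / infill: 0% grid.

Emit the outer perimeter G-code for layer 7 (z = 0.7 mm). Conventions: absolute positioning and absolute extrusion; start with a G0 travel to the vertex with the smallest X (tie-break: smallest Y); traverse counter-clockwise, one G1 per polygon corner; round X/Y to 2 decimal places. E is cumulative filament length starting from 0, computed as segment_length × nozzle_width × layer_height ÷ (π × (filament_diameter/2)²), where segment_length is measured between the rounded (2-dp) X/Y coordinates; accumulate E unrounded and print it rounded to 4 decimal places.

G0 X0.00 Y0.00 Z0.70
G1 X17.50 Y0.00 E0.2910
G1 X17.50 Y1.50 E0.3160
G1 X0.00 Y1.50 E0.6070
G1 X0.00 Y0.00 E0.6319

At z = 0.7 mm: the cube is present — its section is the full 17.5×16.5 rectangle; the cube at (-1.5, 1.5) (footprint 23×24.5) is included at this height; Taking the first minus the rest: starting from the 17.5×16.5 cube, the 23×24.5 cube at (-1.5, 1.5) partially overlaps it — only the 262.50 mm² overlap (of its 563.50 mm²) is removed, clipping the outline — 1 connected region. The outline is a single polygon with 4 vertices. Extrusion per mm of travel: 0.4 × 0.1 / (π × 0.875²) = 0.016630. Accumulating E over each segment gives final E = 0.6319.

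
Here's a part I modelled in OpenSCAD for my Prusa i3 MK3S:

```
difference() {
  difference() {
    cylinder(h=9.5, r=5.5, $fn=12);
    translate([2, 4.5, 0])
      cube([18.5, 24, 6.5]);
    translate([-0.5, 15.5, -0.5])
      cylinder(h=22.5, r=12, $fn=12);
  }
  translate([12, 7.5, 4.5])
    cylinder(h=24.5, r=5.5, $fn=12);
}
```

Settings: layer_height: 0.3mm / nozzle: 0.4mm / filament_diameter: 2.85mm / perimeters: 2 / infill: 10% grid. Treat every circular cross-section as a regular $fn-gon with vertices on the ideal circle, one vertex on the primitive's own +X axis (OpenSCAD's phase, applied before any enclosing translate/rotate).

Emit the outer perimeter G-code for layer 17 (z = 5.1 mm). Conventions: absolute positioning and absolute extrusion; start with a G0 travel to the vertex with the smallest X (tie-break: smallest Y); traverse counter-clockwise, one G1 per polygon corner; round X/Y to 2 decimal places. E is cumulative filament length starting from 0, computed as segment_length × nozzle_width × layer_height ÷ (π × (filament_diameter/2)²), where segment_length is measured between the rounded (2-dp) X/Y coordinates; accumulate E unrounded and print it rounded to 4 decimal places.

G0 X-5.50 Y0.00 Z5.10
G1 X-4.76 Y-2.75 E0.0536
G1 X-2.75 Y-4.76 E0.1070
G1 X0.00 Y-5.50 E0.1606
G1 X2.75 Y-4.76 E0.2142
G1 X4.76 Y-2.75 E0.2676
G1 X5.50 Y0.00 E0.3212
G1 X4.76 Y2.75 E0.3748
G1 X3.06 Y4.45 E0.4200
G1 X-0.50 Y3.50 E0.4893
G1 X-3.27 Y4.24 E0.5433
G1 X-4.76 Y2.75 E0.5829
G1 X-5.50 Y0.00 E0.6365

At z = 5.1 mm: the r=5.5 cylinder gives a regular 12-gon of circumradius 5.5 (constant along its height); the 18.5×24 cube at (2, 4.5) contributes its full rectangle; the cylinder at (-0.5, 15.5): section is a regular 12-gon, circumradius r=12; Subtracting the remaining from the first: starting from the r=5.5 cylinder, the 18.5×24 cube at (2, 4.5) partially overlaps it — only the 0.31 mm² overlap (of its 444.00 mm²) is removed, clipping the outline; the r=12 cylinder at (-0.5, 15.5) partially overlaps it — only the 6.81 mm² overlap (of its 432.00 mm²) is removed, clipping the outline — 1 connected region; the r=5.5 cylinder at (12, 7.5) gives a regular 12-gon of circumradius 5.5 (constant along its height); Taking the first minus the rest: starting from the result so far, the r=5.5 cylinder at (12, 7.5) misses the remaining region (no effect) — 1 connected region. The outline is a single polygon with 12 vertices. Extrusion per mm of travel: 0.4 × 0.3 / (π × 1.425²) = 0.018811. Accumulating E over each segment gives final E = 0.6365.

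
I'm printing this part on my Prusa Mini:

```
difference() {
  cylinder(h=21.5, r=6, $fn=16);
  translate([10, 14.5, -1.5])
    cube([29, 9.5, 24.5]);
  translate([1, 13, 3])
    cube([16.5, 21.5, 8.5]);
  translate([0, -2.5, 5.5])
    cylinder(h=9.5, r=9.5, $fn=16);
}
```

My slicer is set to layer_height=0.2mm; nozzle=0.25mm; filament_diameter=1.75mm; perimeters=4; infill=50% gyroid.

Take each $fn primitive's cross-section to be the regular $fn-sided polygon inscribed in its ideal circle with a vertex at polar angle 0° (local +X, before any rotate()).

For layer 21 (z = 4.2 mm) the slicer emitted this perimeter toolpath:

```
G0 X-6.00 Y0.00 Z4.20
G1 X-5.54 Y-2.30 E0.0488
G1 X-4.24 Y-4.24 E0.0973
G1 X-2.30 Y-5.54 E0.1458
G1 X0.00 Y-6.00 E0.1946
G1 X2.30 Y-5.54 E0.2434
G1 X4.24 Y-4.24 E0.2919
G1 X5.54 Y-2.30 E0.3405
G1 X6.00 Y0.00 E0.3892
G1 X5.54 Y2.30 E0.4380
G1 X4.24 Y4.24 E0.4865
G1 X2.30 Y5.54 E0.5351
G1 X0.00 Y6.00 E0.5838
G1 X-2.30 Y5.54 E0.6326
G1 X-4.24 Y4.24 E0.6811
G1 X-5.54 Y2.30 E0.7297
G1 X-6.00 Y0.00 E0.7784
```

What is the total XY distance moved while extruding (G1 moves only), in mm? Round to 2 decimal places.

Sum the Euclidean lengths of each G1 segment: total = 37.45 mm.

37.45 mm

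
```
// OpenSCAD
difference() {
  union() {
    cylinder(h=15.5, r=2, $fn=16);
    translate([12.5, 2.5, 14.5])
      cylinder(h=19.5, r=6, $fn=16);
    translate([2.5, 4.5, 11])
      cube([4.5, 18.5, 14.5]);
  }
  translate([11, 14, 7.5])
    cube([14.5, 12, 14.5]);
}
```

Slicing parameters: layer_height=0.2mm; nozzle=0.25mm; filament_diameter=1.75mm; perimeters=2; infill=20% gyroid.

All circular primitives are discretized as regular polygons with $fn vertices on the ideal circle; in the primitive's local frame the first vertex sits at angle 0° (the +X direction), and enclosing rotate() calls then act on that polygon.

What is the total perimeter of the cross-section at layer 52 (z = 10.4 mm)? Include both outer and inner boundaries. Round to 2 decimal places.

At z = 10.4 mm: the cylinder: section is a regular 16-gon, circumradius r=2 (perimeter = 2·16·2.000·sin(180°/16) = 12.49 mm); the cylinder at (12.5, 2.5) does not reach this height (z outside [14.5, 34]); the cube at (2.5, 4.5) does not reach this height (z outside [11, 25.5]); Taking the union: only the r=2 cylinder is present, so the union is just that shape — boundary = 12.49 mm; the cube at (11, 14) (footprint 14.5×12) is included at this height (perimeter 53.00 mm); After the difference (first − rest): starting from that combined region, the 14.5×12 cube at (11, 14) misses the remaining region (no effect) — boundary = 12.49 mm. Overall, the cross-section is a single solid region. Total boundary length (outer) = 12.49 mm.

12.49 mm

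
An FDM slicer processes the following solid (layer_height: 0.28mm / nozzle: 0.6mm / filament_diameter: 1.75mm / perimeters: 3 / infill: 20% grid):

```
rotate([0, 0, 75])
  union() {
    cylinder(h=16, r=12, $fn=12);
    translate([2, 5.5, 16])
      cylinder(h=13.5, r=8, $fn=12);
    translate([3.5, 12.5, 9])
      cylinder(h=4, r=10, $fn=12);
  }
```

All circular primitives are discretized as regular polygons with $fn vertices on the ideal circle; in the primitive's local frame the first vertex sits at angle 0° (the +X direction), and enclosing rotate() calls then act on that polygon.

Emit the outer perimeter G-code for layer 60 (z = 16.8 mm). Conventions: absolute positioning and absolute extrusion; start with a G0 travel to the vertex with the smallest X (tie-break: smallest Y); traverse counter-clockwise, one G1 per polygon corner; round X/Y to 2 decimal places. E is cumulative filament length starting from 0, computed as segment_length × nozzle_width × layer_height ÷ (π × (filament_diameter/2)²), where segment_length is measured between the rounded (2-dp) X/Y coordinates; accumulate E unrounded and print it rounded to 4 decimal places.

G0 X-12.52 Y1.28 Z16.80
G1 X-10.45 Y-2.30 E0.2888
G1 X-6.87 Y-4.37 E0.5777
G1 X-2.72 Y-4.37 E0.8675
G1 X0.86 Y-2.30 E1.1564
G1 X2.93 Y1.28 E1.4452
G1 X2.93 Y5.43 E1.7351
G1 X0.86 Y9.01 E2.0239
G1 X-2.72 Y11.08 E2.3128
G1 X-6.87 Y11.08 E2.6026
G1 X-10.45 Y9.01 E2.8915
G1 X-12.52 Y5.43 E3.1803
G1 X-12.52 Y1.28 E3.4702

At z = 16.8 mm: the cylinder is absent (z outside [0, 16]); the cylinder at (2, 5.5): section is a regular 12-gon, circumradius r=8; the cylinder at (3.5, 12.5) does not reach this height (z outside [9, 13]); Combining (union): only the r=8 cylinder at (2, 5.5) is present, so the union is just that shape — 1 connected region; (rotated 75° about Z; rotation is an isometry so areas/perimeters/island counts are preserved). The outline is a single polygon with 12 vertices. Extrusion per mm of travel: 0.6 × 0.28 / (π × 0.875²) = 0.069846. Accumulating E over each segment gives final E = 3.4702.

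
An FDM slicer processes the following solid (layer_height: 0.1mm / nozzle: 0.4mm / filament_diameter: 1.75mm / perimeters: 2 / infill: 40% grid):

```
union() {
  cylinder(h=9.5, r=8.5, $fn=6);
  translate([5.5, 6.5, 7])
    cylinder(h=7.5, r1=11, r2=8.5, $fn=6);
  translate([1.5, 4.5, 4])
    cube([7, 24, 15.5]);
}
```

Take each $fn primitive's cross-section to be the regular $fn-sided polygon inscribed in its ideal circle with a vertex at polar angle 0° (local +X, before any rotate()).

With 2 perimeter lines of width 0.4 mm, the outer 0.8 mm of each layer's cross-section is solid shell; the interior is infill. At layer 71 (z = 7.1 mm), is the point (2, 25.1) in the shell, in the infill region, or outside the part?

shell

At z = 7.1 mm: the r=8.5 cylinder contributes a regular 6-gon of circumradius 8.5; the cone at (5.5, 6.5) contributes a regular 6-gon of circumradius 10.967 (interpolated between r1=11 and r2=8.5 at t=0.013); the 7×24 cube at (1.5, 4.5) contributes its full rectangle; Taking the union: the regions partially overlap (shared area 179.82 mm²), so overlapping operands fuse into one piece — 1 connected region. Overall, the cross-section is a single solid region. The nearest boundary edge runs (1.50, 16.00)→(1.50, 28.50); distance from the point to it = 0.50 mm. The point is inside the cross-section, 0.50 mm from the nearest boundary — within the 0.8 mm shell band (2 × 0.4).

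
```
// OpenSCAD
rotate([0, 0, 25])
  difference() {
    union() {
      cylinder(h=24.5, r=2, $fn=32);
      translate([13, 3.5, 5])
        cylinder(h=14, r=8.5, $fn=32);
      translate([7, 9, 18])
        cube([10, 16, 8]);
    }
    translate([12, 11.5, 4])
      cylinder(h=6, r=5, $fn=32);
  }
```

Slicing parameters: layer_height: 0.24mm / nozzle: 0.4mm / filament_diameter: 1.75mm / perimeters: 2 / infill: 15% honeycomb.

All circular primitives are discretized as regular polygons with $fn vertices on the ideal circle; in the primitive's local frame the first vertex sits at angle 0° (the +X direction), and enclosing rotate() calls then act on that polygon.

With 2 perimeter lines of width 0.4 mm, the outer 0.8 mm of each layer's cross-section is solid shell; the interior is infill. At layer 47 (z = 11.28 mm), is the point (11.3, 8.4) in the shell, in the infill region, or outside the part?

At z = 11.28 mm: the cylinder: section is a regular 32-gon, circumradius r=2; the r=8.5 cylinder at (13, 3.5) gives a regular 32-gon of circumradius 8.5 (constant along its height); the cube at (7, 9) is absent (z outside [18, 26]); Merging all regions: the 2 present regions are separate (no shared area or edge), so areas and boundary lengths simply add and each stays a separate island — 2 connected regions; the cylinder at (12, 11.5) does not reach this height (z outside [4, 10]); Taking the first minus the rest: none of the subtracted shapes is present at this height, so the result so far is unchanged — 2 connected regions; (rotated 25° about Z; rotation is an isometry so areas/perimeters/island counts are preserved). Overall, the cross-section has 2 separate islands. Undo the 25° rotation: the query point maps to (13.791, 2.837) in the un-rotated model frame. The nearest boundary edge runs (20.07, -1.22)→(19.01, -2.51); distance from the point to it = 7.43 mm. (Shell/infill is judged within the island containing the point — the largest one.) The point is inside the cross-section and 7.43 mm from the nearest boundary — more than the 0.8 mm shell width (2 × 0.4), so it's in the infill interior.

infill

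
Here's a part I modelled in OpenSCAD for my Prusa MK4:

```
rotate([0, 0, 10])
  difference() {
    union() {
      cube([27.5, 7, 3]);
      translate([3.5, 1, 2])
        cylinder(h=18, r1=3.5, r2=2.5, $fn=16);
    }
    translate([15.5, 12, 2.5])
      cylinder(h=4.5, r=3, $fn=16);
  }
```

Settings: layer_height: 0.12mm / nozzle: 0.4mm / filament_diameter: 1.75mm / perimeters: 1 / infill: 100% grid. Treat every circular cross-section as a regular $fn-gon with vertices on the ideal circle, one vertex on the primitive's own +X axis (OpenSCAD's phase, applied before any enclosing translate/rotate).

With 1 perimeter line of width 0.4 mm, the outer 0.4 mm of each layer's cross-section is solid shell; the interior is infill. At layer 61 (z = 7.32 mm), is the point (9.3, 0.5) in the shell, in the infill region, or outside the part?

At z = 7.32 mm: the cube is absent (z outside [0, 3]); the cone at (3.5, 1) contributes a regular 16-gon of circumradius 3.204 (interpolated between r1=3.5 and r2=2.5 at t=0.296); Taking the union: only the cone at (3.5, 1) is present, so the union is just that shape — 1 connected region; the cylinder at (15.5, 12) is absent (z outside [2.5, 7]); Subtracting the remaining from the first: none of the subtracted shapes is present at this height, so the result so far is unchanged — 1 connected region; (rotated 10° about Z; rotation is an isometry so areas/perimeters/island counts are preserved). Overall, the cross-section is a single solid region. Undo the 10° rotation: the query point maps to (9.246, -1.123) in the un-rotated model frame. The nearest boundary edge runs (5.77, -1.27)→(6.46, -0.23); distance from the point to it = 2.93 mm. The point is not inside any of the regions above, so it lies outside the cross-section (2.93 mm from the nearest boundary).

outside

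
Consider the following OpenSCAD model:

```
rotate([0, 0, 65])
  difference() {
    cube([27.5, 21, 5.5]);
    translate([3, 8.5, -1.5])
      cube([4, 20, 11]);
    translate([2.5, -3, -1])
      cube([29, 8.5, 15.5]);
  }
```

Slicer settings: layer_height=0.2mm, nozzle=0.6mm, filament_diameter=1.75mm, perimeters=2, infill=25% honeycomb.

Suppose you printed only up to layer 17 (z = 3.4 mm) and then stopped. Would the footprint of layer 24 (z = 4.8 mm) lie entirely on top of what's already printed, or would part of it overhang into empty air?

Compare the two slices. At z = 3.4: the cube is present — its section is the full 27.5×21 rectangle (area 577.50 mm²); the 4×20 cube at (3, 8.5) contributes its full rectangle (area 80.00 mm²); the 29×8.5 cube at (2.5, -3) contributes its full rectangle (area 246.50 mm²); After the difference (first − rest): starting from the 27.5×21 cube (577.50 mm²), the 4×20 cube at (3, 8.5) partially overlaps it — only the 50.00 mm² overlap (of its 80.00 mm²) is removed, clipping the outline; the 29×8.5 cube at (2.5, -3) partially overlaps it — only the 137.50 mm² overlap (of its 246.50 mm²) is removed, clipping the outline — area = 390.00 mm²; (rotated 65° about Z; rotation is an isometry so areas/perimeters/island counts are preserved). At z = 4.8: the cube is present — its section is the full 27.5×21 rectangle (area 577.50 mm²); the cube at (3, 8.5) (footprint 4×20) is included at this height (area 80.00 mm²); the cube at (2.5, -3) (footprint 29×8.5) is included at this height (area 246.50 mm²); Subtracting the remaining from the first: starting from the 27.5×21 cube (577.50 mm²), the 4×20 cube at (3, 8.5) partially overlaps it — only the 50.00 mm² overlap (of its 80.00 mm²) is removed, clipping the outline; the 29×8.5 cube at (2.5, -3) partially overlaps it — only the 137.50 mm² overlap (of its 246.50 mm²) is removed, clipping the outline — area = 390.00 mm²; (whole slice rotated 65° about Z — lengths, areas and connectivity unchanged). Checking containment: the cross-section at z = 4.8 is a subset of the cross-section at z = 3.4.

entirely on top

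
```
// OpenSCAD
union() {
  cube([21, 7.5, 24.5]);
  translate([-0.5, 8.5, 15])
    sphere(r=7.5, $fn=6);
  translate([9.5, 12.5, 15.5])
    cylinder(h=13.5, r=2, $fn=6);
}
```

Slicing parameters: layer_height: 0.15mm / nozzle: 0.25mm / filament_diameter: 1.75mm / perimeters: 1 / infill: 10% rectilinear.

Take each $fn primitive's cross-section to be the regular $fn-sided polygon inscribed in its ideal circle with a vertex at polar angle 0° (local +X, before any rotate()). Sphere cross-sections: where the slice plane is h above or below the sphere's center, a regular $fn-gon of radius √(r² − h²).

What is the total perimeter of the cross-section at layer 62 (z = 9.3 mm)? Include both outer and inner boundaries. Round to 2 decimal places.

At z = 9.3 mm: the cube is present — its section is the full 21×7.5 rectangle (perimeter 57.00 mm); the sphere at (-0.5, 8.5): section is a regular 6-gon, circumradius = √(r²−h²) = √(7.5²−5.7²) = 4.874 (perimeter = 2·6·4.874·sin(180°/6) = 29.25 mm); the cylinder at (9.5, 12.5) does not reach this height (z outside [15.5, 29]); Taking the union: the regions partially overlap (shared area 9.24 mm²), so the edge portions inside another operand are dropped and the merged outline is re-measured after clipping — boundary = 73.57 mm. Overall, the cross-section is a single solid region. Total boundary length (outer) = 73.57 mm.

73.57 mm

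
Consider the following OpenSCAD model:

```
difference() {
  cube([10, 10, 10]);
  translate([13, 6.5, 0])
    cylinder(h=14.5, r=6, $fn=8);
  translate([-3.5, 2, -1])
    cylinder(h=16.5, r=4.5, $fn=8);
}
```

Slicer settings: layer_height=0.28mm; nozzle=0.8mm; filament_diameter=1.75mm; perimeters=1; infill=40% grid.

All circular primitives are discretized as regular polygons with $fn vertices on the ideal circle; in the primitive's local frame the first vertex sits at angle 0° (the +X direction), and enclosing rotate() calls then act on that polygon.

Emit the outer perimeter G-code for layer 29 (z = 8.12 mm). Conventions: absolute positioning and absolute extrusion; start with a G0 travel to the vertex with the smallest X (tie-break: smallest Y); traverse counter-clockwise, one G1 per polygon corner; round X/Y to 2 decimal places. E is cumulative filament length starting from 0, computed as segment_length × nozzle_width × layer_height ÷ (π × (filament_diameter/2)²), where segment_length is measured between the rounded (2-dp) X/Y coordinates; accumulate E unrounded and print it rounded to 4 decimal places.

At z = 8.12 mm: the cube is present — its section is the full 10×10 rectangle; the r=6 cylinder at (13, 6.5) contributes a regular 8-gon of circumradius 6; the r=4.5 cylinder at (-3.5, 2) contributes a regular 8-gon of circumradius 4.5; After the difference (first − rest): starting from the 10×10 cube, the r=6 cylinder at (13, 6.5) partially overlaps it — only the 17.28 mm² overlap (of its 101.82 mm²) is removed, clipping the outline; the r=4.5 cylinder at (-3.5, 2) partially overlaps it — only the 2.38 mm² overlap (of its 57.28 mm²) is removed, clipping the outline — 1 connected region. The outline is a single polygon with 9 vertices. Extrusion per mm of travel: 0.8 × 0.28 / (π × 0.875²) = 0.093128. Accumulating E over each segment gives final E = 3.7352.

G0 X0.00 Y4.41 Z8.12
G1 X1.00 Y2.00 E0.2430
G1 X0.17 Y0.00 E0.4447
G1 X10.00 Y0.00 E1.3601
G1 X10.00 Y1.74 E1.5221
G1 X8.76 Y2.26 E1.6474
G1 X7.00 Y6.50 E2.0749
G1 X8.45 Y10.00 E2.4277
G1 X0.00 Y10.00 E3.2147
G1 X0.00 Y4.41 E3.7352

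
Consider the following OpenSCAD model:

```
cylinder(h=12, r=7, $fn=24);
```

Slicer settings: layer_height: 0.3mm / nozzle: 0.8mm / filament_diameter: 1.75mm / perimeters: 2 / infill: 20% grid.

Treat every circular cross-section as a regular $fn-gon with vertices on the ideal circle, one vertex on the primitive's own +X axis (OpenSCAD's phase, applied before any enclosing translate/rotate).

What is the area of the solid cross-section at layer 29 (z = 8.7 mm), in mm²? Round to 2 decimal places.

At z = 8.7 mm: the r=7 cylinder contributes a regular 24-gon of circumradius 7 (area = (24/2)·7.000²·sin(360°/24) = 152.19 mm²). Overall, the cross-section is a single solid region. Net area = 152.19 mm².

152.19 mm²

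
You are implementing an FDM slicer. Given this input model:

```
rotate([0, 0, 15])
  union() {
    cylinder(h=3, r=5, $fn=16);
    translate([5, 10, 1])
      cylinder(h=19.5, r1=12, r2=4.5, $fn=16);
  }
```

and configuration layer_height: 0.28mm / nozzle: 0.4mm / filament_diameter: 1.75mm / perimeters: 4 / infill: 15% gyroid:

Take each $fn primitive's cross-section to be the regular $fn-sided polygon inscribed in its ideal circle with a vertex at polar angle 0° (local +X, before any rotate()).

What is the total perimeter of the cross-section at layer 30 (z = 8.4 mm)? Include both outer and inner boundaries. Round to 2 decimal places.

At z = 8.4 mm: the cylinder is not intersected at this z (z outside [0, 3]); the cone at (5, 10) (r1=12→r2=4.5) has section circumradius 9.154 here — a regular 16-gon (perimeter = 2·16·9.154·sin(180°/16) = 57.15 mm); Combining (union): only the cone at (5, 10) is present, so the union is just that shape — boundary = 57.15 mm; (whole slice rotated 15° about Z — lengths, areas and connectivity unchanged). Overall, the cross-section is a single solid region. Total boundary length (outer) = 57.15 mm.

57.15 mm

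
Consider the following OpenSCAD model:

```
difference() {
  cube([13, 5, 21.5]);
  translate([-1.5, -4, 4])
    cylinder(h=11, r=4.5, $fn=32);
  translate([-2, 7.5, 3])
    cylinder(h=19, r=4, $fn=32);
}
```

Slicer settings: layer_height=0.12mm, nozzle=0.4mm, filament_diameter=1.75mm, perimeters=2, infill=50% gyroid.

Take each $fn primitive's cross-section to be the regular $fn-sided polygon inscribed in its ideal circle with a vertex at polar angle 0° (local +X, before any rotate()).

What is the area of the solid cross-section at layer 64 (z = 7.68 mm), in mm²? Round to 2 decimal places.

At z = 7.68 mm: the cube is present — its section is the full 13×5 rectangle (area 65.00 mm²); the r=4.5 cylinder at (-1.5, -4) contributes a regular 32-gon of circumradius 4.5 (area = (32/2)·4.500²·sin(360°/32) = 63.21 mm²); the r=4 cylinder at (-2, 7.5) contributes a regular 32-gon of circumradius 4 (area = (32/2)·4.000²·sin(360°/32) = 49.94 mm²); Taking the first minus the rest: starting from the 13×5 cube (65.00 mm²), the r=4.5 cylinder at (-1.5, -4) partially overlaps it — only the 0.07 mm² overlap (of its 63.21 mm²) is removed, clipping the outline; the r=4 cylinder at (-2, 7.5) partially overlaps it — only the 0.59 mm² overlap (of its 49.94 mm²) is removed, clipping the outline — area = 64.34 mm². Overall, the cross-section is a single solid region. Net area = 64.34 mm².

64.34 mm²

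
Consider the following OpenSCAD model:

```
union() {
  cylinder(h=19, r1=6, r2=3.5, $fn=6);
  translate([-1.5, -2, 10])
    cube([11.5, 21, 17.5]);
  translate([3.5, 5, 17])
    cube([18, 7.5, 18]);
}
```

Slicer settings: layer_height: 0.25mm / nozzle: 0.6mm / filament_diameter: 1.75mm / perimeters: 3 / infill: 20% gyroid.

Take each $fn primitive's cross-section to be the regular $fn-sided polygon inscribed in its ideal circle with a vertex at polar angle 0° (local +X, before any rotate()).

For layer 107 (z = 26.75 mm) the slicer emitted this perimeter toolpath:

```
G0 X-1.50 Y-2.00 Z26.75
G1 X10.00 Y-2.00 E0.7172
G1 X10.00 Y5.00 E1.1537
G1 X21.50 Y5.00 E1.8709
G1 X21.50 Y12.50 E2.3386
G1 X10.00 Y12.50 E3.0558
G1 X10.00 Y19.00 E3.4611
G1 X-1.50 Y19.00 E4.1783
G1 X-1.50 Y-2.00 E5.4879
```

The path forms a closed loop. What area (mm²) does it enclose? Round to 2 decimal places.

327.75 mm²

Apply the shoelace formula to the sequence of (X, Y) vertices; enclosed area = 327.75 mm².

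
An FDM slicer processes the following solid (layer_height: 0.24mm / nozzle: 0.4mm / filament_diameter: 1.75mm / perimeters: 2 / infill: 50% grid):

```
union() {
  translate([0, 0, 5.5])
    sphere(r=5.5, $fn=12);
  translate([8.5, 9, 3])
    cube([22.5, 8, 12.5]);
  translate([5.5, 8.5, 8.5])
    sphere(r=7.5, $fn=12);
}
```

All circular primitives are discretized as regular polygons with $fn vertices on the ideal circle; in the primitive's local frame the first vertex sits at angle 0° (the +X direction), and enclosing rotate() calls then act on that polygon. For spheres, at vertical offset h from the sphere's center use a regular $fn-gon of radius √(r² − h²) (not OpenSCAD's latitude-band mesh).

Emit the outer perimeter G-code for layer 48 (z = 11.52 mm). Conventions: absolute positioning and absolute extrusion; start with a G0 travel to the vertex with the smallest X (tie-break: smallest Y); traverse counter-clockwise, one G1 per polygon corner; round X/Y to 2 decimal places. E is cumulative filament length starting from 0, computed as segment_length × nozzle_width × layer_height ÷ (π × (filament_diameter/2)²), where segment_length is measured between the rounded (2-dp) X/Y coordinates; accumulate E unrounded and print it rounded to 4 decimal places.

At z = 11.52 mm: the sphere is not intersected at this z (|z−center|=6.020 > r=5.5); the 22.5×8 cube at (8.5, 9) contributes its full rectangle; the r=7.5 sphere at (5.5, 8.5) slices to a regular 12-gon of circumradius 6.865 (√(r²−h²) with h=3.02 from center); Merging all regions: the regions partially overlap (shared area 14.06 mm²), so overlapping operands fuse into one piece — 1 connected region. The outline is a single polygon with 15 vertices. Extrusion per mm of travel: 0.4 × 0.24 / (π × 0.875²) = 0.039912. Accumulating E over each segment gives final E = 3.4858.

G0 X-1.37 Y8.50 Z11.52
G1 X-0.45 Y5.07 E0.1417
G1 X2.07 Y2.55 E0.2840
G1 X5.50 Y1.63 E0.4257
G1 X8.93 Y2.55 E0.5675
G1 X11.45 Y5.07 E0.7097
G1 X12.37 Y8.50 E0.8514
G1 X12.23 Y9.00 E0.8722
G1 X31.00 Y9.00 E1.6213
G1 X31.00 Y17.00 E1.9406
G1 X8.50 Y17.00 E2.8386
G1 X8.50 Y14.56 E2.9360
G1 X5.50 Y15.37 E3.0600
G1 X2.07 Y14.45 E3.2018
G1 X-0.45 Y11.93 E3.3440
G1 X-1.37 Y8.50 E3.4858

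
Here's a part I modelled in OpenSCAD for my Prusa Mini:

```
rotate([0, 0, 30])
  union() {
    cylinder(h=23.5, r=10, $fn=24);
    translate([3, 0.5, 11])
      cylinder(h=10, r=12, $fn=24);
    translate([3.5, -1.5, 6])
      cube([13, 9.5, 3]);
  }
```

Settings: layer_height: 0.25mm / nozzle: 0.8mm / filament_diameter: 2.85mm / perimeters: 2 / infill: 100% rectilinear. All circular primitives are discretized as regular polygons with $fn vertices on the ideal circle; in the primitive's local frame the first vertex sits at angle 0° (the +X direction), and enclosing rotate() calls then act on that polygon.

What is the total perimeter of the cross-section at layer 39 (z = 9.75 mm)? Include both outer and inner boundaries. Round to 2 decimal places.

62.65 mm

At z = 9.75 mm: the r=10 cylinder gives a regular 24-gon of circumradius 10 (constant along its height) (perimeter = 2·24·10.000·sin(180°/24) = 62.65 mm); the cylinder at (3, 0.5) is not intersected at this z (z outside [11, 21]); the cube at (3.5, -1.5) is absent (z outside [6, 9]); Merging all regions: only the r=10 cylinder is present, so the union is just that shape — boundary = 62.65 mm; (whole slice rotated 30° about Z — lengths, areas and connectivity unchanged). Overall, the cross-section is a single solid region. Total boundary length (outer) = 62.65 mm.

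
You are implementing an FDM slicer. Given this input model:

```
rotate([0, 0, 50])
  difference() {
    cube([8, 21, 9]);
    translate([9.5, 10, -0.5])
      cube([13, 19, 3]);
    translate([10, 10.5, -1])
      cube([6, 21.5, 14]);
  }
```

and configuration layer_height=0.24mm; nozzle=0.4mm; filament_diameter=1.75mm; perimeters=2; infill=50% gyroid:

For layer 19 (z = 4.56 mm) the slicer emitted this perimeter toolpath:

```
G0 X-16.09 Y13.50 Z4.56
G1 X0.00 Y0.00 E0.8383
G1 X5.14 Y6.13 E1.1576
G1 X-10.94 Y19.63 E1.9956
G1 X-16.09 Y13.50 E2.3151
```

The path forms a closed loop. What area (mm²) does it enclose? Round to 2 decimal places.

Apply the shoelace formula to the sequence of (X, Y) vertices; enclosed area = 168.06 mm².

168.06 mm²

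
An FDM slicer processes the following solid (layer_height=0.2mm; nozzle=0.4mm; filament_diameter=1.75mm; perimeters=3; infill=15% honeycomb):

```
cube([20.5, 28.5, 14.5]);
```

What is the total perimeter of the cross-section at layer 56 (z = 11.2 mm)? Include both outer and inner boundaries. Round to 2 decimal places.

98.00 mm

At z = 11.2 mm: the 20.5×28.5 cube contributes its full rectangle (perimeter 98.00 mm). Overall, the cross-section is a single solid region. Total boundary length (outer) = 98.00 mm.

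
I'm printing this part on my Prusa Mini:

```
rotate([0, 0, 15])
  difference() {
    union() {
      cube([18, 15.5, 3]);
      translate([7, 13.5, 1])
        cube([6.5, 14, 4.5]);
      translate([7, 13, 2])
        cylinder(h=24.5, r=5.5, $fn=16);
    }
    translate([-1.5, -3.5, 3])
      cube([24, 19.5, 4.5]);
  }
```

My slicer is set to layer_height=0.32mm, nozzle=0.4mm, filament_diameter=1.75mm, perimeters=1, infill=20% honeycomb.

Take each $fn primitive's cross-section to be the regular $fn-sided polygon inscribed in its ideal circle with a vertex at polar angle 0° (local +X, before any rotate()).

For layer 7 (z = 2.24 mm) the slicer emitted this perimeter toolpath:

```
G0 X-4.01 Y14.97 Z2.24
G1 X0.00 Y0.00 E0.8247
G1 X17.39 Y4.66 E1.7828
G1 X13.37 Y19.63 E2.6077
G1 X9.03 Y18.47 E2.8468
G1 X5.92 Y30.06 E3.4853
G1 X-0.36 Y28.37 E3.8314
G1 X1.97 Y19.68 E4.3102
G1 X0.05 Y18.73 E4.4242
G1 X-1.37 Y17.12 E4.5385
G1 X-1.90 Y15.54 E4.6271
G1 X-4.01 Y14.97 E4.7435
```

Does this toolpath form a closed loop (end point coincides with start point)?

Start point (G0): (-4.01, 14.97). End point (last G1): the path returns to the start — closed.

yes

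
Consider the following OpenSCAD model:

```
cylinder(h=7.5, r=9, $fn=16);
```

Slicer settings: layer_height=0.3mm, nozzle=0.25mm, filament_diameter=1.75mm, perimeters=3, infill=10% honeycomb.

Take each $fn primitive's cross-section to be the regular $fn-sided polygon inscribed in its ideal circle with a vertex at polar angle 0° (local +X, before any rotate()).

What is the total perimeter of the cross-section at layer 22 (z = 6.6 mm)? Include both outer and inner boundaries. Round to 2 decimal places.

56.19 mm

At z = 6.6 mm: the r=9 cylinder contributes a regular 16-gon of circumradius 9 (perimeter = 2·16·9.000·sin(180°/16) = 56.19 mm). Overall, the cross-section is a single solid region. Total boundary length (outer) = 56.19 mm.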